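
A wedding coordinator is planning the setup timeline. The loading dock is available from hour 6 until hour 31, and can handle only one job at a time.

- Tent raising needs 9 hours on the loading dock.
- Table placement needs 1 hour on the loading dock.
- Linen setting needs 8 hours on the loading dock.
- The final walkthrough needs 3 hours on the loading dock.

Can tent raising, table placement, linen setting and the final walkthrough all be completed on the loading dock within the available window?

The loading dock window is 31 − 6 = 25 hours.
Running back to back, the jobs need 9 + 1 + 8 + 3 = 21 hours on the loading dock.
Since 21 ≤ 25, they fit within the window.

Yes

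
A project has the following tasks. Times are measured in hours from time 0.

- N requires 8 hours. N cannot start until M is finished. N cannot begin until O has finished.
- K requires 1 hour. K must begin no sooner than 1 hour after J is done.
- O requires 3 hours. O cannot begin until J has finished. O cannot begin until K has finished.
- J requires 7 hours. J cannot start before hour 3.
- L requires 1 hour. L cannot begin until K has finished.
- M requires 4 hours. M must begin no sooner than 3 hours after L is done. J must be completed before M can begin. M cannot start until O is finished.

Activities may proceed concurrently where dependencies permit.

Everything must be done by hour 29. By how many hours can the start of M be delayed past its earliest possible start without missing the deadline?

J cannot begin until its own release at hour 3. It runs from hour 3 to 3 + 7 = hour 10.
After J (finishes hour 10, plus 1-hour gap → hour 11), K can start at hour 11 and finishes at hour 12.
O needs all of J (finishes hour 10); K (finishes hour 12). That puts its earliest start at hour 12; it finishes at 12 + 3 = hour 15.
L cannot begin until K (finishes hour 12). It runs from hour 12 to 12 + 1 = hour 13.
M has to wait for L (finishes hour 13, plus 3-hour gap → hour 16); J (finishes hour 10); O (finishes hour 15). The latest of these is hour 16, so M runs hour 16 to 16 + 4 = hour 20.

Working backward from the deadline:
To finish by hour 29, N (duration 8) must start no later than hour 21.
M has to be done before N (must start by hour 21). That means finishing by hour 21, i.e. starting by 21 − 4 = hour 17.
So M can start as early as hour 16 and as late as hour 17, giving 17 − 16 = 1 hour of slack.

1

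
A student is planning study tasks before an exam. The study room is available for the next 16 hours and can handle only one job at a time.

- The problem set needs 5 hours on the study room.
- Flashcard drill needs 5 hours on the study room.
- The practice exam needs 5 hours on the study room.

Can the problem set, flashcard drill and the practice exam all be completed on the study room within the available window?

Running back to back, the jobs need 5 + 5 + 5 = 15 hours on the study room.
Since 15 ≤ 16, they fit within the window.

Yes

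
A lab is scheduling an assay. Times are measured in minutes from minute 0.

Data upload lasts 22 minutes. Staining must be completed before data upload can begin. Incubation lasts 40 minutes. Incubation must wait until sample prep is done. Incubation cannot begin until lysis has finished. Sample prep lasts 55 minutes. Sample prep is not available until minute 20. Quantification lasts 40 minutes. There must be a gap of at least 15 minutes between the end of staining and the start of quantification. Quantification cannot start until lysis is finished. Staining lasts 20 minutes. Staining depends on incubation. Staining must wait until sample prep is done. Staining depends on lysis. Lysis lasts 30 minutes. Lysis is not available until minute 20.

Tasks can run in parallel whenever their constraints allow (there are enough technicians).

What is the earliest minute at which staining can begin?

115

Lysis waits on its own release at minute 20, so it starts at minute 20 and finishes at 20 + 30 = minute 50.
Sample prep cannot begin until its own release at minute 20. It runs from minute 20 to 20 + 55 = minute 75.
For incubation: sample prep (finishes minute 75); lysis (finishes minute 50). Taking the maximum gives a start of minute 75, and it finishes at 75 + 40 = minute 115.
Staining waits on incubation (finishes minute 115); sample prep (finishes minute 75); lysis (finishes minute 50). The latest of these is minute 115, which is the earliest staining can start.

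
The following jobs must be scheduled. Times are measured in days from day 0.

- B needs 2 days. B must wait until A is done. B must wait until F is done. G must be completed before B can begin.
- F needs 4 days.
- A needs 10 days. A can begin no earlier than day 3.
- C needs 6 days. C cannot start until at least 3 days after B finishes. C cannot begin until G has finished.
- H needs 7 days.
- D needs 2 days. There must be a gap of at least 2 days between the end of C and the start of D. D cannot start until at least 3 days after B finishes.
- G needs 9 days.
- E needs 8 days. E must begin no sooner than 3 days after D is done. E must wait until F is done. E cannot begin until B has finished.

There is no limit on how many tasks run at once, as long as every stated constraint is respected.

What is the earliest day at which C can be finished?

G has no prerequisites, so it starts at day 0 and finishes at day 9.
F can start immediately at day 0; it finishes at day 4.
A waits on its own release at day 3, so it starts at day 3 and finishes at 3 + 10 = day 13.
B needs all of A (finishes day 13); F (finishes day 4); G (finishes day 9). That puts its earliest start at day 13; it finishes at 13 + 2 = day 15.
C needs all of B (finishes day 15, plus 3-day gap → day 18); G (finishes day 9). That puts its earliest start at day 18; it finishes at 18 + 6 = day 24.

24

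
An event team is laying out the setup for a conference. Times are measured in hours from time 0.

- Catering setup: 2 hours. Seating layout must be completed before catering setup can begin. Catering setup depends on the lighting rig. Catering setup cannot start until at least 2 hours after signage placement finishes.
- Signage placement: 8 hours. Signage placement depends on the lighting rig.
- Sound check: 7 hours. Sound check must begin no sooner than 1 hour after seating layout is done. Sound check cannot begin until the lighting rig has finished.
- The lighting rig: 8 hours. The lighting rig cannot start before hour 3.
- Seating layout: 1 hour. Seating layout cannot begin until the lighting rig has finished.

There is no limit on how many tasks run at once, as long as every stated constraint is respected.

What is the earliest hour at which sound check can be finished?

The lighting rig waits on its own release at hour 3, so it starts at hour 3 and finishes at 3 + 8 = hour 11.
Seating layout cannot begin until the lighting rig (finishes hour 11). It runs from hour 11 to 11 + 1 = hour 12.
For sound check: seating layout (finishes hour 12, plus 1-hour gap → hour 13); the lighting rig (finishes hour 11). Taking the maximum gives a start of hour 13, and it finishes at 13 + 7 = hour 20.

20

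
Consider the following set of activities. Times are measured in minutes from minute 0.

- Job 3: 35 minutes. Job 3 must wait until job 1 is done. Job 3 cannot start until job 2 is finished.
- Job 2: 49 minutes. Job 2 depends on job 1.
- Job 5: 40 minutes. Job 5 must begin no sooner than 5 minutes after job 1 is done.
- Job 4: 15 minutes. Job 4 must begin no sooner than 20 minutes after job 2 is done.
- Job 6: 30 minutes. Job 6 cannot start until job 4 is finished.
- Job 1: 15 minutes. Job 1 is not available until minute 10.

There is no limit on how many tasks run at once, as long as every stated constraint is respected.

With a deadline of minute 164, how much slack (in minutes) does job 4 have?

25

After its own release at minute 10, job 1 can start at minute 10 and finishes at minute 25.
Job 2 waits on job 1 (finishes minute 25), so it starts at minute 25 and finishes at 25 + 49 = minute 74.
Job 4 waits on job 2 (finishes minute 74, plus 20-minute gap → minute 94), so it starts at minute 94 and finishes at 94 + 15 = minute 109.

Working backward from the deadline:
Job 6 has no dependents, so it just needs to finish by minute 164. Starting by 164 − 30 = minute 134 achieves that.
Job 4 has to be done before job 6 (must start by minute 134). That means finishing by minute 134, i.e. starting by 134 − 15 = minute 119.
So job 4 can start as early as minute 94 and as late as minute 119, giving 119 − 94 = 25 minutes of slack.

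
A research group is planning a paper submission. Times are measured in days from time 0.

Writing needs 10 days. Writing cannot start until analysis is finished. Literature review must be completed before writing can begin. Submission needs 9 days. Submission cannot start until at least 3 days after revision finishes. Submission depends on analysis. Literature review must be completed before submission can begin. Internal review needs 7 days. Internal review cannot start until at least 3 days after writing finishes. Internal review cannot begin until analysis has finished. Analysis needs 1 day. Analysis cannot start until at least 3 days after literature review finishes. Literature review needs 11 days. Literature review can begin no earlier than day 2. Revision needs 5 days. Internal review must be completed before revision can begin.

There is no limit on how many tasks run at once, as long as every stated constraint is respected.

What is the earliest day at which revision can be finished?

42

Literature review waits on its own release at day 2, so it starts at day 2 and finishes at 2 + 11 = day 13.
Analysis waits on literature review (finishes day 13, plus 3-day gap → day 16), so it starts at day 16 and finishes at 16 + 1 = day 17.
Writing has to wait for analysis (finishes day 17); literature review (finishes day 13). The latest of these is day 17, so writing runs day 17 to 17 + 10 = day 27.
Internal review has to wait for writing (finishes day 27, plus 3-day gap → day 30); analysis (finishes day 17). The latest of these is day 30, so internal review runs day 30 to 30 + 7 = day 37.
Revision cannot begin until internal review (finishes day 37). It runs from day 37 to 37 + 5 = day 42.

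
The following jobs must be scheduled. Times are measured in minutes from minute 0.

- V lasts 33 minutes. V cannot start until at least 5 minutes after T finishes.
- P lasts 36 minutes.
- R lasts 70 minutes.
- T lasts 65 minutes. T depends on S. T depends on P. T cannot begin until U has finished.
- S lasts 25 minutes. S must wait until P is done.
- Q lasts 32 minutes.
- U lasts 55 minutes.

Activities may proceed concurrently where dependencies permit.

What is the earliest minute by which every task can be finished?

164

U has no prerequisites, so it starts at minute 0 and finishes at minute 55.
R can start immediately at minute 0; it finishes at minute 70.
Q has no prerequisites, so it starts at minute 0 and finishes at minute 32.
P has no prerequisites, so it starts at minute 0 and finishes at minute 36.
S cannot begin until P (finishes minute 36). It runs from minute 36 to 36 + 25 = minute 61.
For T: S (finishes minute 61); P (finishes minute 36); U (finishes minute 55). Taking the maximum gives a start of minute 61, and it finishes at 61 + 65 = minute 126.
After T (finishes minute 126, plus 5-minute gap → minute 131), V can start at minute 131 and finishes at minute 164.
All tasks are finished once the last one completes. Finish times: P at 36, Q at 32, R at 70, S at 61, T at 126, U at 55, V at 164. The latest is minute 164.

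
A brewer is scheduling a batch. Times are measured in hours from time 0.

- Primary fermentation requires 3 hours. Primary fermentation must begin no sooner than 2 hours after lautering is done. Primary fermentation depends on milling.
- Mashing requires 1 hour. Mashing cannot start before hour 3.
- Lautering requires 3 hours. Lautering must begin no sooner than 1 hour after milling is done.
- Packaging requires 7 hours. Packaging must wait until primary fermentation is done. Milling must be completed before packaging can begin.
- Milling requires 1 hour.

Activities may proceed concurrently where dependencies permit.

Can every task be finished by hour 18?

Yes

Mashing waits on its own release at hour 3, so it starts at hour 3 and finishes at 3 + 1 = hour 4.
Milling can start immediately at hour 0; it finishes at hour 1.
Lautering cannot begin until milling (finishes hour 1, plus 1-hour gap → hour 2). It runs from hour 2 to 2 + 3 = hour 5.
Primary fermentation needs all of lautering (finishes hour 5, plus 2-hour gap → hour 7); milling (finishes hour 1). That puts its earliest start at hour 7; it finishes at 7 + 3 = hour 10.
Packaging has to wait for primary fermentation (finishes hour 10); milling (finishes hour 1). The latest of these is hour 10, so packaging runs hour 10 to 10 + 7 = hour 17.
Every task is finished by hour 17, which is no later than the deadline of 18, so the schedule is feasible.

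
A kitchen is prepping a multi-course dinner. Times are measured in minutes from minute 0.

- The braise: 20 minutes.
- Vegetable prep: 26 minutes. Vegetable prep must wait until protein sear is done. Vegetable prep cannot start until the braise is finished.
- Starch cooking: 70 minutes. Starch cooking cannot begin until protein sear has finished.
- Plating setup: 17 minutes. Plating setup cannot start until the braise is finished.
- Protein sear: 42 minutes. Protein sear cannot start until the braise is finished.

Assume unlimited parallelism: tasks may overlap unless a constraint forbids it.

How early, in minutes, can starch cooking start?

62

Nothing blocks the braise, so it runs from minute 0 to minute 20.
Protein sear waits on the braise (finishes minute 20), so it starts at minute 20 and finishes at 20 + 42 = minute 62.
Starch cooking waits on protein sear (finishes minute 62), so the earliest it can start is minute 62.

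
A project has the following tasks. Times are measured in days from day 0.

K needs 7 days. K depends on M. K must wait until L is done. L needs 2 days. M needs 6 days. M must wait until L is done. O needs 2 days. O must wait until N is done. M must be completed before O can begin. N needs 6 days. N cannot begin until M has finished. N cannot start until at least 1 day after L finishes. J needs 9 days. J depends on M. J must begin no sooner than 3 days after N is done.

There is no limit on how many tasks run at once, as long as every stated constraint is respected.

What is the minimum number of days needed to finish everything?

L can start immediately at day 0; it finishes at day 2.
After L (finishes day 2), M can start at day 2 and finishes at day 8.
N has to wait for M (finishes day 8); L (finishes day 2, plus 1-day gap → day 3). The latest of these is day 8, so N runs day 8 to 8 + 6 = day 14.
O needs all of N (finishes day 14); M (finishes day 8). That puts its earliest start at day 14; it finishes at 14 + 2 = day 16.
For J: M (finishes day 8); N (finishes day 14, plus 3-day gap → day 17). Taking the maximum gives a start of day 17, and it finishes at 17 + 9 = day 26.
K needs all of M (finishes day 8); L (finishes day 2). That puts its earliest start at day 8; it finishes at 8 + 7 = day 15.
All tasks are finished once the last one completes. Finish times: J at 26, K at 15, L at 2, M at 8, N at 14, O at 16. The latest is day 26.

26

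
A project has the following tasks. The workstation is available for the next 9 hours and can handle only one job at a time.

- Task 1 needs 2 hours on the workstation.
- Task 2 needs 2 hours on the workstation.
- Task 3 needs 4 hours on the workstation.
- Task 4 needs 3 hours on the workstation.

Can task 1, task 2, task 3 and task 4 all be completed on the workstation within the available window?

No

Running back to back, the jobs need 2 + 2 + 4 + 3 = 11 hours on the workstation.
Since 11 > 9, they cannot all fit.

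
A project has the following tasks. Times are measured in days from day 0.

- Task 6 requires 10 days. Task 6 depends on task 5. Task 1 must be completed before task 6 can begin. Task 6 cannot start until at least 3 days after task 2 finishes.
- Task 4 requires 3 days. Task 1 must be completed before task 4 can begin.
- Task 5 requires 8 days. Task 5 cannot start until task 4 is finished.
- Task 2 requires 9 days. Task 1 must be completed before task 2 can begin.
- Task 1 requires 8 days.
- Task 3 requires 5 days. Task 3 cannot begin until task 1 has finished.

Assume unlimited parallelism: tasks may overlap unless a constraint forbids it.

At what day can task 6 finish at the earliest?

Nothing blocks task 1, so it runs from day 0 to day 8.
After task 1 (finishes day 8), task 4 can start at day 8 and finishes at day 11.
After task 4 (finishes day 11), task 5 can start at day 11 and finishes at day 19.
Task 2 cannot begin until task 1 (finishes day 8). It runs from day 8 to 8 + 9 = day 17.
Task 6 has to wait for task 5 (finishes day 19); task 1 (finishes day 8); task 2 (finishes day 17, plus 3-day gap → day 20). The latest of these is day 20, so task 6 runs day 20 to 20 + 10 = day 30.

30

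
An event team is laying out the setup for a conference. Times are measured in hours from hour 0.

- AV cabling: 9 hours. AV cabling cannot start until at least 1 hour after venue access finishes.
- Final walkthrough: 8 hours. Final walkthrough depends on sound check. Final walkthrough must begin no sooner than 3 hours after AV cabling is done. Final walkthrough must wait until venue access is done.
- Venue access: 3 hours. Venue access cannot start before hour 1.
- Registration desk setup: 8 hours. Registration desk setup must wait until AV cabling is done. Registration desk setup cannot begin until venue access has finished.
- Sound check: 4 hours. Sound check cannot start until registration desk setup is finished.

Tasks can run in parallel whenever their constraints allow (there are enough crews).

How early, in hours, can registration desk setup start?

14

Venue access cannot begin until its own release at hour 1. It runs from hour 1 to 1 + 3 = hour 4.
AV cabling waits on venue access (finishes hour 4, plus 1-hour gap → hour 5), so it starts at hour 5 and finishes at 5 + 9 = hour 14.
Registration desk setup waits on AV cabling (finishes hour 14); venue access (finishes hour 4). The latest of these is hour 14, which is the earliest registration desk setup can start.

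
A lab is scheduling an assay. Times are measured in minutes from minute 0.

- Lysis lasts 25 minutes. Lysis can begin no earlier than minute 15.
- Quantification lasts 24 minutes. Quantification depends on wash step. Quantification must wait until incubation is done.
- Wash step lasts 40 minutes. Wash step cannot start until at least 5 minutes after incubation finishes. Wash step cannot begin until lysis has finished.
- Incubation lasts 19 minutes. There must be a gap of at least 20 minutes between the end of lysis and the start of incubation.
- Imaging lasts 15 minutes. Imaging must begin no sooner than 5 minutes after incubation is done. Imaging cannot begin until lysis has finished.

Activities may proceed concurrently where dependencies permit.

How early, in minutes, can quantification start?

124

After its own release at minute 15, lysis can start at minute 15 and finishes at minute 40.
After lysis (finishes minute 40, plus 20-minute gap → minute 60), incubation can start at minute 60 and finishes at minute 79.
Wash step cannot start until incubation (finishes minute 79, plus 5-minute gap → minute 84); lysis (finishes minute 40). The controlling bound is minute 84, so wash step finishes at 84 + 40 = minute 124.
Quantification waits on wash step (finishes minute 124); incubation (finishes minute 79). The latest of these is minute 124, which is the earliest quantification can start.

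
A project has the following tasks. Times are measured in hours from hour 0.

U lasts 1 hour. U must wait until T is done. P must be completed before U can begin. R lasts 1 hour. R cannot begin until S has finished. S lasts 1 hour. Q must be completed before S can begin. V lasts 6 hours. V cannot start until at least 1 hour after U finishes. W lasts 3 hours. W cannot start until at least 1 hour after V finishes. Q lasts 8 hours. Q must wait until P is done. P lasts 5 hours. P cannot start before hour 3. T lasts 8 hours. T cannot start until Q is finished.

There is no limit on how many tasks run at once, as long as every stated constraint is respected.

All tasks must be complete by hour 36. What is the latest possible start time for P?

R has no dependents, so it just needs to finish by hour 36. Starting by 36 − 1 = hour 35 achieves that.
S must finish before R (must start by hour 35). With a 1-hour duration, S must start by 35 − 1 = hour 34.
W has no dependents, so it just needs to finish by hour 36. Starting by 36 − 3 = hour 33 achieves that.
Since W (must start by hour 33, minus 1-hour gap → hour 32) depends on it, V must finish by hour 32. Backing off its 6-hour duration gives a latest start of hour 26.
U must finish before V (must start by hour 26, minus 1-hour gap → hour 25). With a 1-hour duration, U must start by 25 − 1 = hour 24.
T has to be done before U (must start by hour 24). That means finishing by hour 24, i.e. starting by 24 − 8 = hour 16.
Q must finish in time for S (must start by hour 34); T (must start by hour 16). The tightest is hour 16, so Q must start by 16 − 8 = hour 8.
P has several dependents: Q (must start by hour 8); U (must start by hour 24). The earliest of those limits is hour 8, so P must start by 8 − 5 = hour 3.

3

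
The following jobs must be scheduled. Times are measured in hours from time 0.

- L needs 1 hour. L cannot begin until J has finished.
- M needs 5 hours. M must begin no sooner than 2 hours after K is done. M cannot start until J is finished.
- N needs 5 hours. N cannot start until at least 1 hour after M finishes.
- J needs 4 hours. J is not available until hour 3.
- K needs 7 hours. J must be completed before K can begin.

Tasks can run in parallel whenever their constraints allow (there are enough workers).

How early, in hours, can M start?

After its own release at hour 3, J can start at hour 3 and finishes at hour 7.
K waits on J (finishes hour 7), so it starts at hour 7 and finishes at 7 + 7 = hour 14.
M waits on K (finishes hour 14, plus 2-hour gap → hour 16); J (finishes hour 7). The latest of these is hour 16, which is the earliest M can start.

16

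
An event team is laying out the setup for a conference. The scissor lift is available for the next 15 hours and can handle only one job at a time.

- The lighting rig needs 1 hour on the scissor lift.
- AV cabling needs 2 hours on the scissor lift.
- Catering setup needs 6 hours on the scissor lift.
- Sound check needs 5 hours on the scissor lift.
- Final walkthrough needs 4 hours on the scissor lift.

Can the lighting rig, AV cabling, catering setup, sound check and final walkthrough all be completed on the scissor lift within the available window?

Running back to back, the jobs need 1 + 2 + 6 + 5 + 4 = 18 hours on the scissor lift.
Since 18 > 15, they cannot all fit.

No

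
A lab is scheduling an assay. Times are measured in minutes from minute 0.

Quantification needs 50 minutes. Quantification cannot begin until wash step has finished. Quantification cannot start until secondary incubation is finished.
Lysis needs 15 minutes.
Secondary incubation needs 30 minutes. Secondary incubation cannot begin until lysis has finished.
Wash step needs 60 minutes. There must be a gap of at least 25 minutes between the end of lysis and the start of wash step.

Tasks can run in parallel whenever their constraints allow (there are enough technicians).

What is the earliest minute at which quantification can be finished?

150

Lysis can start immediately at minute 0; it finishes at minute 15.
Secondary incubation waits on lysis (finishes minute 15), so it starts at minute 15 and finishes at 15 + 30 = minute 45.
Wash step cannot begin until lysis (finishes minute 15, plus 25-minute gap → minute 40). It runs from minute 40 to 40 + 60 = minute 100.
For quantification: wash step (finishes minute 100); secondary incubation (finishes minute 45). Taking the maximum gives a start of minute 100, and it finishes at 100 + 50 = minute 150.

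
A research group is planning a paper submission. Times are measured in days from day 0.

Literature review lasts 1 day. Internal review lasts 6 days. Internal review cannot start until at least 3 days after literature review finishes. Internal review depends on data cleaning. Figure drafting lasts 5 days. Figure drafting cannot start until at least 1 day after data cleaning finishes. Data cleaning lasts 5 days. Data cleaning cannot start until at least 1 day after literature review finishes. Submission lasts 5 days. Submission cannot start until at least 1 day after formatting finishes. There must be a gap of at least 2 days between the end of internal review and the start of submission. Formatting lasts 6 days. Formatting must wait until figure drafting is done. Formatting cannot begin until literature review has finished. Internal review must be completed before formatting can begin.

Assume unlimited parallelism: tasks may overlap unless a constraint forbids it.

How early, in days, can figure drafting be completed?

13

Literature review can start immediately at day 0; it finishes at day 1.
After literature review (finishes day 1, plus 1-day gap → day 2), data cleaning can start at day 2 and finishes at day 7.
After data cleaning (finishes day 7, plus 1-day gap → day 8), figure drafting can start at day 8 and finishes at day 13.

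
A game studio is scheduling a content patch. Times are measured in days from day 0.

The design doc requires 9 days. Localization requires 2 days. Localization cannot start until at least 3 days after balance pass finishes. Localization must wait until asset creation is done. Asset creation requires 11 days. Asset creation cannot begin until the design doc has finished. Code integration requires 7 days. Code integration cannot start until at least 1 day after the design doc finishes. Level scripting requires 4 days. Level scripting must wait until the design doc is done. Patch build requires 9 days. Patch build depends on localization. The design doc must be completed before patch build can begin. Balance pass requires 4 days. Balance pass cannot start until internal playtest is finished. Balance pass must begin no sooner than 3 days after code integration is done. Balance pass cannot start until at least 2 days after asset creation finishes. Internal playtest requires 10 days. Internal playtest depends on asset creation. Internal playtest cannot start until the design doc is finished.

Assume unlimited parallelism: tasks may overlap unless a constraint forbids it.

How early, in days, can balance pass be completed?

34

The design doc can start immediately at day 0; it finishes at day 9.
After the design doc (finishes day 9, plus 1-day gap → day 10), code integration can start at day 10 and finishes at day 17.
Asset creation cannot begin until the design doc (finishes day 9). It runs from day 9 to 9 + 11 = day 20.
Internal playtest needs all of asset creation (finishes day 20); the design doc (finishes day 9). That puts its earliest start at day 20; it finishes at 20 + 10 = day 30.
Balance pass needs all of internal playtest (finishes day 30); code integration (finishes day 17, plus 3-day gap → day 20); asset creation (finishes day 20, plus 2-day gap → day 22). That puts its earliest start at day 30; it finishes at 30 + 4 = day 34.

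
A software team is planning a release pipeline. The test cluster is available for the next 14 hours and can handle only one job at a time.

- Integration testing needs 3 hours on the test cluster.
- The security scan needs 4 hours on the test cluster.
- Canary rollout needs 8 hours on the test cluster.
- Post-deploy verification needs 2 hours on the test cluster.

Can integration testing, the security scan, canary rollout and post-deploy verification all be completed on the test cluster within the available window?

No

Running back to back, the jobs need 3 + 4 + 8 + 2 = 17 hours on the test cluster.
Since 17 > 14, they cannot all fit.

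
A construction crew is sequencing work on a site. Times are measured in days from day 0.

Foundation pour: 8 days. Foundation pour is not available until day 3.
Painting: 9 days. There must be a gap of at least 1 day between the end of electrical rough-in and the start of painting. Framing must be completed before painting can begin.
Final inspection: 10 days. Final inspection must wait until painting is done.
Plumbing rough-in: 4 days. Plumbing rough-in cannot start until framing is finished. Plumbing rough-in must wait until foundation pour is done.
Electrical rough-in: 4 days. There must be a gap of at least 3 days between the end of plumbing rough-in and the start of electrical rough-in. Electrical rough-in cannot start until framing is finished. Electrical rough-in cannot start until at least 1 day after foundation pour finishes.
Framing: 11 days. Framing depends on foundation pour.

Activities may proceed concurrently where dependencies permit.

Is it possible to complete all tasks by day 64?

Foundation pour waits on its own release at day 3, so it starts at day 3 and finishes at 3 + 8 = day 11.
Framing cannot begin until foundation pour (finishes day 11). It runs from day 11 to 11 + 11 = day 22.
Plumbing rough-in has to wait for framing (finishes day 22); foundation pour (finishes day 11). The latest of these is day 22, so plumbing rough-in runs day 22 to 22 + 4 = day 26.
Electrical rough-in cannot start until plumbing rough-in (finishes day 26, plus 3-day gap → day 29); framing (finishes day 22); foundation pour (finishes day 11, plus 1-day gap → day 12). The controlling bound is day 29, so electrical rough-in finishes at 29 + 4 = day 33.
Painting needs all of electrical rough-in (finishes day 33, plus 1-day gap → day 34); framing (finishes day 22). That puts its earliest start at day 34; it finishes at 34 + 9 = day 43.
Final inspection cannot begin until painting (finishes day 43). It runs from day 43 to 43 + 10 = day 53.
Every task is finished by day 53, which is no later than the deadline of 64, so the schedule is feasible.

Yes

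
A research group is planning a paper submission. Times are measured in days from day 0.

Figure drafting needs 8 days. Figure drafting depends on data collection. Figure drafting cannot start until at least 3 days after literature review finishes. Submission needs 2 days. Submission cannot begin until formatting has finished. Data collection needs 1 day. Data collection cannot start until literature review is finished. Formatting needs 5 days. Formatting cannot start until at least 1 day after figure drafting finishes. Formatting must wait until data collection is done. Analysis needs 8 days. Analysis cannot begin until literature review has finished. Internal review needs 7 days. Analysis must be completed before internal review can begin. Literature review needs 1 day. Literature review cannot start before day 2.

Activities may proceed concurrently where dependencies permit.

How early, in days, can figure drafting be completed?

14

Literature review cannot begin until its own release at day 2. It runs from day 2 to 2 + 1 = day 3.
Data collection waits on literature review (finishes day 3), so it starts at day 3 and finishes at 3 + 1 = day 4.
Figure drafting needs all of data collection (finishes day 4); literature review (finishes day 3, plus 3-day gap → day 6). That puts its earliest start at day 6; it finishes at 6 + 8 = day 14.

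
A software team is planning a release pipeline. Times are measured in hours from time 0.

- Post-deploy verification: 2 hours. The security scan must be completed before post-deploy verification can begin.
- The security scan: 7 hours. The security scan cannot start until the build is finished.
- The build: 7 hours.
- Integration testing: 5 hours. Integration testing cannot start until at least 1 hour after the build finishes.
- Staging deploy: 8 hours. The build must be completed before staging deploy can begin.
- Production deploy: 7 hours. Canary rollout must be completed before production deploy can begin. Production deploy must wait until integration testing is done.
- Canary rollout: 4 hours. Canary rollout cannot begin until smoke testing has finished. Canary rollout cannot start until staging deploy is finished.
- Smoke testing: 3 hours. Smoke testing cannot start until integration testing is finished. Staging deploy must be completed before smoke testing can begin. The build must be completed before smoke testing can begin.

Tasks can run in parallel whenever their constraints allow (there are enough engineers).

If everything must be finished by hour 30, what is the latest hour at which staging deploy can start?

Production deploy has no dependents, so it just needs to finish by hour 30. Starting by 30 − 7 = hour 23 achieves that.
Canary rollout has to be done before production deploy (must start by hour 23). That means finishing by hour 23, i.e. starting by 23 − 4 = hour 19.
Smoke testing has to be done before canary rollout (must start by hour 19). That means finishing by hour 19, i.e. starting by 19 − 3 = hour 16.
Staging deploy has several dependents: smoke testing (must start by hour 16); canary rollout (must start by hour 19). The earliest of those limits is hour 16, so staging deploy must start by 16 − 8 = hour 8.

8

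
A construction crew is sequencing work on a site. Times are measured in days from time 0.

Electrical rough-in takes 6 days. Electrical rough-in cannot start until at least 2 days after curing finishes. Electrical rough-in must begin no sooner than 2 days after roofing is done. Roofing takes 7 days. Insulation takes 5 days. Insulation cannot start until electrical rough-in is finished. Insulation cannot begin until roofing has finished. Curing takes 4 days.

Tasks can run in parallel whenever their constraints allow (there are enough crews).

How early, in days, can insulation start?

Roofing has no prerequisites, so it starts at day 0 and finishes at day 7.
Curing can start immediately at day 0; it finishes at day 4.
Electrical rough-in has to wait for curing (finishes day 4, plus 2-day gap → day 6); roofing (finishes day 7, plus 2-day gap → day 9). The latest of these is day 9, so electrical rough-in runs day 9 to 9 + 6 = day 15.
Insulation waits on electrical rough-in (finishes day 15); roofing (finishes day 7). The latest of these is day 15, which is the earliest insulation can start.

15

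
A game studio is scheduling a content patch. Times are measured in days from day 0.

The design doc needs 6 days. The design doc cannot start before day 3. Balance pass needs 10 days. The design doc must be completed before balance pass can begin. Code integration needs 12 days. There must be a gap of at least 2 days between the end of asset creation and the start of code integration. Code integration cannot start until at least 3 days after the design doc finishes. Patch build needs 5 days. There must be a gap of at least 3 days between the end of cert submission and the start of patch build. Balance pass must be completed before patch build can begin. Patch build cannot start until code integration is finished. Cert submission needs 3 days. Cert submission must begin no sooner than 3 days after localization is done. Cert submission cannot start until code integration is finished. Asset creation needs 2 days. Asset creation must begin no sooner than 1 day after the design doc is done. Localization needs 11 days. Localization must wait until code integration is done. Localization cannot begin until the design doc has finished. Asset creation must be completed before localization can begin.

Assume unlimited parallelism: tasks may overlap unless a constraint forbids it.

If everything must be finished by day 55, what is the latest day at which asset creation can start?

Patch build has no dependents, so it just needs to finish by day 55. Starting by 55 − 5 = day 50 achieves that.
Cert submission feeds into patch build (must start by day 50, minus 3-day gap → day 47); so cert submission must finish by day 47 and therefore start by day 44.
Localization feeds into cert submission (must start by day 44, minus 3-day gap → day 41); so localization must finish by day 41 and therefore start by day 30.
For code integration: localization (must start by day 30); cert submission (must start by day 44); patch build (must start by day 50). The most restrictive is day 30; with a 12-day duration, code integration must start by day 18.
Asset creation has several dependents: code integration (must start by day 18, minus 2-day gap → day 16); localization (must start by day 30). The earliest of those limits is day 16, so asset creation must start by 16 − 2 = day 14.

14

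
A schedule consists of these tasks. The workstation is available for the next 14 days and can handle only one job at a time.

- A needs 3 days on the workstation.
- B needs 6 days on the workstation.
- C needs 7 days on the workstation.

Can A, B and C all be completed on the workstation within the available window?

No

Running back to back, the jobs need 3 + 6 + 7 = 16 days on the workstation.
Since 16 > 14, they cannot all fit.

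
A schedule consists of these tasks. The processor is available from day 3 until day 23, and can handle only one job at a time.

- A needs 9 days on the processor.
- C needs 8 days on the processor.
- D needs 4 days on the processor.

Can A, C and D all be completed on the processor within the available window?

The processor window is 23 − 3 = 20 days.
Running back to back, the jobs need 9 + 8 + 4 = 21 days on the processor.
Since 21 > 20, they cannot all fit.

No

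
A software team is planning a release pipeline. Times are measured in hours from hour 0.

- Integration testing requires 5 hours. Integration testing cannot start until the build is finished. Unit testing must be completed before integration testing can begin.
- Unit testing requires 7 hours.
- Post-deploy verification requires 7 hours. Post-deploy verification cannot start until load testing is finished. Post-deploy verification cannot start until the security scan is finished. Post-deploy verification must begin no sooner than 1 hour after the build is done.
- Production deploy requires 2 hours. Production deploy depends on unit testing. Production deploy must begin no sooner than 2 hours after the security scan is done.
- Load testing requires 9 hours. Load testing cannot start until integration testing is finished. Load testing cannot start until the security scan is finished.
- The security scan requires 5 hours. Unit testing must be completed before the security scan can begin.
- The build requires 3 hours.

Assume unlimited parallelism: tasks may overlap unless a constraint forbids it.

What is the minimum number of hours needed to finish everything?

Unit testing has no prerequisites, so it starts at hour 0 and finishes at hour 7.
The security scan waits on unit testing (finishes hour 7), so it starts at hour 7 and finishes at 7 + 5 = hour 12.
For production deploy: unit testing (finishes hour 7); the security scan (finishes hour 12, plus 2-hour gap → hour 14). Taking the maximum gives a start of hour 14, and it finishes at 14 + 2 = hour 16.
The build has no prerequisites, so it starts at hour 0 and finishes at hour 3.
Integration testing needs all of the build (finishes hour 3); unit testing (finishes hour 7). That puts its earliest start at hour 7; it finishes at 7 + 5 = hour 12.
Load testing needs all of integration testing (finishes hour 12); the security scan (finishes hour 12). That puts its earliest start at hour 12; it finishes at 12 + 9 = hour 21.
Post-deploy verification has to wait for load testing (finishes hour 21); the security scan (finishes hour 12); the build (finishes hour 3, plus 1-hour gap → hour 4). The latest of these is hour 21, so post-deploy verification runs hour 21 to 21 + 7 = hour 28.
All tasks are finished once the last one completes. Finish times: The build at 3, Unit testing at 7, Integration testing at 12, The security scan at 12, Load testing at 21, Production deploy at 16, Post-deploy verification at 28. The latest is hour 28.

28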